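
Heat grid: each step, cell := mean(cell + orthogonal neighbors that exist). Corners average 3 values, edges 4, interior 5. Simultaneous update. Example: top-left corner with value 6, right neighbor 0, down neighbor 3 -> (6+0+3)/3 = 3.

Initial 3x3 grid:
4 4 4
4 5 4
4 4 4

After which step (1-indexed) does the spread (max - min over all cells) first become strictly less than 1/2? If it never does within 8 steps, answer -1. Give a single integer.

Step 1: max=17/4, min=4, spread=1/4
  -> spread < 1/2 first at step 1
Step 2: max=106/25, min=329/80, spread=51/400
Step 3: max=20023/4800, min=1487/360, spread=589/14400
Step 4: max=124943/30000, min=1193081/288000, spread=31859/1440000
Step 5: max=71811607/17280000, min=7464721/1800000, spread=751427/86400000
Step 6: max=448634687/108000000, min=4302263129/1036800000, spread=23149331/5184000000
Step 7: max=258314654263/62208000000, min=26894931889/6480000000, spread=616540643/311040000000
Step 8: max=1614312453983/388800000000, min=15493852008761/3732480000000, spread=17737747379/18662400000000

Answer: 1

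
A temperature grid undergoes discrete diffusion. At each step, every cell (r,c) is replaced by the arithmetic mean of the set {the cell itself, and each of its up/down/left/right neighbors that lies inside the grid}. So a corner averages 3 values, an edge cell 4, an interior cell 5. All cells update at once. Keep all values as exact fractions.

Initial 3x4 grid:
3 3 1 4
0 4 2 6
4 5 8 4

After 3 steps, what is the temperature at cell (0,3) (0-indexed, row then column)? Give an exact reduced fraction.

Answer: 8017/2160

Derivation:
Step 1: cell (0,3) = 11/3
Step 2: cell (0,3) = 61/18
Step 3: cell (0,3) = 8017/2160
Full grid after step 3:
  51/20 1421/480 4619/1440 8017/2160
  593/192 163/50 4799/1200 739/180
  2461/720 973/240 527/120 433/90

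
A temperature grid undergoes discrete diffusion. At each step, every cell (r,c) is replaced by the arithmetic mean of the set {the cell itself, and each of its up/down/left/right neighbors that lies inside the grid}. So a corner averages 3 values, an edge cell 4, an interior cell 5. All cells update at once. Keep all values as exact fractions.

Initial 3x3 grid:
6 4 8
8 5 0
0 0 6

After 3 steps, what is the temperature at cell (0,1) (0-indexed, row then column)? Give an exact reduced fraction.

Answer: 23281/4800

Derivation:
Step 1: cell (0,1) = 23/4
Step 2: cell (0,1) = 383/80
Step 3: cell (0,1) = 23281/4800
Full grid after step 3:
  1739/360 23281/4800 1579/360
  62543/14400 2927/750 6327/1600
  3707/1080 48743/14400 1129/360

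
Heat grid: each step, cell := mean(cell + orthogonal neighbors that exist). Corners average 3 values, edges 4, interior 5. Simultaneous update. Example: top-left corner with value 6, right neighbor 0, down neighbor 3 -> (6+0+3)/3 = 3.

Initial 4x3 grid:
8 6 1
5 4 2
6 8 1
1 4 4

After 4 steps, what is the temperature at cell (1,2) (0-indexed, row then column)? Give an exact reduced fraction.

Answer: 282689/72000

Derivation:
Step 1: cell (1,2) = 2
Step 2: cell (1,2) = 55/16
Step 3: cell (1,2) = 2889/800
Step 4: cell (1,2) = 282689/72000
Full grid after step 4:
  643267/129600 3924113/864000 171989/43200
  1063067/216000 1578007/360000 282689/72000
  990727/216000 1535357/360000 272909/72000
  569417/129600 3502603/864000 55013/14400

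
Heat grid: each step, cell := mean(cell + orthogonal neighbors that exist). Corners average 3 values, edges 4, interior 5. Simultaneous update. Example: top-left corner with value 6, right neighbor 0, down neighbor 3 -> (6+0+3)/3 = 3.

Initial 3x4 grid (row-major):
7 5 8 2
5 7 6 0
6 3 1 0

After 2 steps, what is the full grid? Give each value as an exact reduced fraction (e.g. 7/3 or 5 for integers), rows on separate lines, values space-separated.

After step 1:
  17/3 27/4 21/4 10/3
  25/4 26/5 22/5 2
  14/3 17/4 5/2 1/3
After step 2:
  56/9 343/60 74/15 127/36
  1307/240 537/100 387/100 151/60
  91/18 997/240 689/240 29/18

Answer: 56/9 343/60 74/15 127/36
1307/240 537/100 387/100 151/60
91/18 997/240 689/240 29/18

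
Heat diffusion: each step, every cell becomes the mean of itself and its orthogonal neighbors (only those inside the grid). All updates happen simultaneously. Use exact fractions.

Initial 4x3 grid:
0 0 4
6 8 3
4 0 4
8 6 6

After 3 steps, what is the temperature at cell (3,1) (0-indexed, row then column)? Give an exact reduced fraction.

Step 1: cell (3,1) = 5
Step 2: cell (3,1) = 311/60
Step 3: cell (3,1) = 17089/3600
Full grid after step 3:
  63/20 11899/3600 853/270
  293/75 5351/1500 6857/1800
  2659/600 1694/375 7427/1800
  76/15 17089/3600 1273/270

Answer: 17089/3600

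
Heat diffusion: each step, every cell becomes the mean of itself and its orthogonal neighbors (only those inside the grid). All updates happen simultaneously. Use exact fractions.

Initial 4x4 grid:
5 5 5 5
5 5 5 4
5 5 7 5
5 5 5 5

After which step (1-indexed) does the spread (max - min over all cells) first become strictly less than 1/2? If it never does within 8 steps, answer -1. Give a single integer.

Step 1: max=11/2, min=14/3, spread=5/6
Step 2: max=107/20, min=173/36, spread=49/90
Step 3: max=421/80, min=2653/540, spread=151/432
  -> spread < 1/2 first at step 3
Step 4: max=3749/720, min=80239/16200, spread=8227/32400
Step 5: max=373709/72000, min=2428453/486000, spread=376331/1944000
Step 6: max=3349747/648000, min=36566477/7290000, spread=4472707/29160000
Step 7: max=334097341/64800000, min=2202425113/437400000, spread=42185551/349920000
Step 8: max=333350711/64800000, min=16553884021/3280500000, spread=2575965787/26244000000

Answer: 3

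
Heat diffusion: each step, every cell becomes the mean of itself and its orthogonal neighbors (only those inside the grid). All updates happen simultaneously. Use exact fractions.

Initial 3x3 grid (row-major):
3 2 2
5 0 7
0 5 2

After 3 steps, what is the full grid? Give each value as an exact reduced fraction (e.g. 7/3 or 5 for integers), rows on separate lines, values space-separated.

After step 1:
  10/3 7/4 11/3
  2 19/5 11/4
  10/3 7/4 14/3
After step 2:
  85/36 251/80 49/18
  187/60 241/100 893/240
  85/36 271/80 55/18
After step 3:
  6203/2160 12757/4800 3449/1080
  1153/450 6309/2000 42871/14400
  6383/2160 13457/4800 3659/1080

Answer: 6203/2160 12757/4800 3449/1080
1153/450 6309/2000 42871/14400
6383/2160 13457/4800 3659/1080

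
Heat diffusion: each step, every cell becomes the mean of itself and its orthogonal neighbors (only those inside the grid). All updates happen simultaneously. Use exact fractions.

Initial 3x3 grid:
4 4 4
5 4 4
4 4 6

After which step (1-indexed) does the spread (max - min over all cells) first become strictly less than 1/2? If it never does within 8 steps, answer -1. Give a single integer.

Answer: 2

Derivation:
Step 1: max=14/3, min=4, spread=2/3
Step 2: max=41/9, min=62/15, spread=19/45
  -> spread < 1/2 first at step 2
Step 3: max=1199/270, min=7553/1800, spread=1321/5400
Step 4: max=142421/32400, min=547759/129600, spread=877/5184
Step 5: max=1060439/243000, min=33012173/7776000, spread=7375/62208
Step 6: max=506877539/116640000, min=1988667031/466560000, spread=62149/746496
Step 7: max=15159808829/3499200000, min=119642398757/27993600000, spread=523543/8957952
Step 8: max=1815532121201/419904000000, min=7193213031679/1679616000000, spread=4410589/107495424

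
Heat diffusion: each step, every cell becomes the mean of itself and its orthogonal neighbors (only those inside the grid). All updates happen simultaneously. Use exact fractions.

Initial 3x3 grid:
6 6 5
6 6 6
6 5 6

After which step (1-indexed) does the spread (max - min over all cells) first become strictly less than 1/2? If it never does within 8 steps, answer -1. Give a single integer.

Answer: 1

Derivation:
Step 1: max=6, min=17/3, spread=1/3
  -> spread < 1/2 first at step 1
Step 2: max=71/12, min=1373/240, spread=47/240
Step 3: max=469/80, min=6179/1080, spread=61/432
Step 4: max=252367/43200, min=372163/64800, spread=511/5184
Step 5: max=15092149/2592000, min=22368911/3888000, spread=4309/62208
Step 6: max=301341901/51840000, min=1344696367/233280000, spread=36295/746496
Step 7: max=54166350941/9331200000, min=80771756099/13996800000, spread=305773/8957952
Step 8: max=3247250070527/559872000000, min=4850750488603/839808000000, spread=2575951/107495424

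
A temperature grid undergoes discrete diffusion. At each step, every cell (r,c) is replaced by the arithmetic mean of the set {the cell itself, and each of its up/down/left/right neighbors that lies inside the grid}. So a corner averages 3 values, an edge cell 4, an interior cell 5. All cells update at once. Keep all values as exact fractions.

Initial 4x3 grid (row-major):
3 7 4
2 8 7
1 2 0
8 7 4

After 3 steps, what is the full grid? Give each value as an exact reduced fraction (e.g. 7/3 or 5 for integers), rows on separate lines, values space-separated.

After step 1:
  4 11/2 6
  7/2 26/5 19/4
  13/4 18/5 13/4
  16/3 21/4 11/3
After step 2:
  13/3 207/40 65/12
  319/80 451/100 24/5
  941/240 411/100 229/60
  83/18 357/80 73/18
After step 3:
  3239/720 3887/800 1847/360
  10051/2400 9033/2000 5563/1200
  29933/7200 1041/250 944/225
  2339/540 20687/4800 8881/2160

Answer: 3239/720 3887/800 1847/360
10051/2400 9033/2000 5563/1200
29933/7200 1041/250 944/225
2339/540 20687/4800 8881/2160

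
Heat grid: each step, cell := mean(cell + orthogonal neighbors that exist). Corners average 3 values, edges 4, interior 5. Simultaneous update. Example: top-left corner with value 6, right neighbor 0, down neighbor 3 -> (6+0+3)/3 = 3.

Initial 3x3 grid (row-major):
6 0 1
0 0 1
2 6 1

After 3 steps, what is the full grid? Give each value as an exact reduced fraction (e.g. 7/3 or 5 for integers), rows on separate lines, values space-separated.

After step 1:
  2 7/4 2/3
  2 7/5 3/4
  8/3 9/4 8/3
After step 2:
  23/12 349/240 19/18
  121/60 163/100 329/240
  83/36 539/240 17/9
After step 3:
  431/240 21803/14400 1397/1080
  3541/1800 3487/2000 21403/14400
  4729/2160 29053/14400 991/540

Answer: 431/240 21803/14400 1397/1080
3541/1800 3487/2000 21403/14400
4729/2160 29053/14400 991/540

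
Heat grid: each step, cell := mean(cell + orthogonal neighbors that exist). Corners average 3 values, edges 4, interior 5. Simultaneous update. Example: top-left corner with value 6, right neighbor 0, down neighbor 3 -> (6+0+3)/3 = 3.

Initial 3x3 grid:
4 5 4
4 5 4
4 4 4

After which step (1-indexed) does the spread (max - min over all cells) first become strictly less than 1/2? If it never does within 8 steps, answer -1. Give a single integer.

Answer: 2

Derivation:
Step 1: max=9/2, min=4, spread=1/2
Step 2: max=527/120, min=333/80, spread=11/48
  -> spread < 1/2 first at step 2
Step 3: max=31399/7200, min=503/120, spread=1219/7200
Step 4: max=1868603/432000, min=404759/96000, spread=755/6912
Step 5: max=111785491/25920000, min=73200119/17280000, spread=6353/82944
Step 6: max=6685858127/1555200000, min=4401477293/1036800000, spread=53531/995328
Step 7: max=400488444319/93312000000, min=9801614173/2304000000, spread=450953/11943936
Step 8: max=23995229793443/5598720000000, min=15897886450837/3732480000000, spread=3799043/143327232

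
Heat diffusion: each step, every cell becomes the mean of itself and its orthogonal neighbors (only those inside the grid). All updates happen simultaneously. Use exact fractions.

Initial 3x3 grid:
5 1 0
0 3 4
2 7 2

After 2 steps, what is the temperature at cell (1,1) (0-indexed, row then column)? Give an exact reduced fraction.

Step 1: cell (1,1) = 3
Step 2: cell (1,1) = 27/10
Full grid after step 2:
  9/4 107/48 37/18
  21/8 27/10 45/16
  3 83/24 121/36

Answer: 27/10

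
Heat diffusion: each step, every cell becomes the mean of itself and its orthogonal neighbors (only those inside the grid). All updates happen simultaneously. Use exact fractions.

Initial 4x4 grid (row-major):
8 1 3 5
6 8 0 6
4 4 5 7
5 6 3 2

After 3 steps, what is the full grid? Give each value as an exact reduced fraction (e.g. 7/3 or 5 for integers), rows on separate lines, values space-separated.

After step 1:
  5 5 9/4 14/3
  13/2 19/5 22/5 9/2
  19/4 27/5 19/5 5
  5 9/2 4 4
After step 2:
  11/2 321/80 979/240 137/36
  401/80 251/50 15/4 557/120
  433/80 89/20 113/25 173/40
  19/4 189/40 163/40 13/3
After step 3:
  581/120 11167/2400 5633/1440 9019/2160
  4189/800 4449/1000 26413/6000 1487/360
  157/32 9651/2000 528/125 891/200
  397/80 9/2 331/75 191/45

Answer: 581/120 11167/2400 5633/1440 9019/2160
4189/800 4449/1000 26413/6000 1487/360
157/32 9651/2000 528/125 891/200
397/80 9/2 331/75 191/45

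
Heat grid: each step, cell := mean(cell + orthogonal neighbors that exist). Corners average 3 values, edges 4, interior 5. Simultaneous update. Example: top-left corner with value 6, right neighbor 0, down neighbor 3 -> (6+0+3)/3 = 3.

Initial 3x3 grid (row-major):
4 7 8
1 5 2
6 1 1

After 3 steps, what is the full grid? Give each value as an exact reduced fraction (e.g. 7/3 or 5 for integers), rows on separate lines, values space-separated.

After step 1:
  4 6 17/3
  4 16/5 4
  8/3 13/4 4/3
After step 2:
  14/3 283/60 47/9
  52/15 409/100 71/20
  119/36 209/80 103/36
After step 3:
  257/60 8413/1800 607/135
  1747/450 22123/6000 4717/1200
  6757/2160 15443/4800 6497/2160

Answer: 257/60 8413/1800 607/135
1747/450 22123/6000 4717/1200
6757/2160 15443/4800 6497/2160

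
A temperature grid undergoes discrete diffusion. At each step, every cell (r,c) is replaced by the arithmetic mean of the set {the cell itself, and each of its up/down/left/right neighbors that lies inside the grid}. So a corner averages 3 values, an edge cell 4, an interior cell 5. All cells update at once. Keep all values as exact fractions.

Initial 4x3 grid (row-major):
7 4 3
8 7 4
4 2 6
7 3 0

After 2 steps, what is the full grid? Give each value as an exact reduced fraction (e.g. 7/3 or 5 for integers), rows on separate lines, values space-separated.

Answer: 217/36 81/16 167/36
277/48 523/100 25/6
1249/240 413/100 77/20
155/36 113/30 3

Derivation:
After step 1:
  19/3 21/4 11/3
  13/2 5 5
  21/4 22/5 3
  14/3 3 3
After step 2:
  217/36 81/16 167/36
  277/48 523/100 25/6
  1249/240 413/100 77/20
  155/36 113/30 3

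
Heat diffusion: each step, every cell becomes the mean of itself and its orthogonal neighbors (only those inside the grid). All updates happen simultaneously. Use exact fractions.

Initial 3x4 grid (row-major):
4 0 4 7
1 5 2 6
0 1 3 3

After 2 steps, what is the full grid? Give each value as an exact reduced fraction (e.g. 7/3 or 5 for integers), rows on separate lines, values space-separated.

After step 1:
  5/3 13/4 13/4 17/3
  5/2 9/5 4 9/2
  2/3 9/4 9/4 4
After step 2:
  89/36 299/120 97/24 161/36
  199/120 69/25 79/25 109/24
  65/36 209/120 25/8 43/12

Answer: 89/36 299/120 97/24 161/36
199/120 69/25 79/25 109/24
65/36 209/120 25/8 43/12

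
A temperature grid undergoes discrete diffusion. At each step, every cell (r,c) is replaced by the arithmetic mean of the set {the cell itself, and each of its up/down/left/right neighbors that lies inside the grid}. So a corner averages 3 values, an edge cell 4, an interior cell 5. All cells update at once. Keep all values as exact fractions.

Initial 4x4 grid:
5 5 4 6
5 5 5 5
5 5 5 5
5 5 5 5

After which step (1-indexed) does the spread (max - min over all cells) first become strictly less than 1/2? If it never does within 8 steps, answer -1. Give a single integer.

Answer: 2

Derivation:
Step 1: max=21/4, min=19/4, spread=1/2
Step 2: max=61/12, min=391/80, spread=47/240
  -> spread < 1/2 first at step 2
Step 3: max=12101/2400, min=11791/2400, spread=31/240
Step 4: max=120469/24000, min=106711/21600, spread=17111/216000
Step 5: max=1082189/216000, min=10696927/2160000, spread=124963/2160000
Step 6: max=21617363/4320000, min=96349447/19440000, spread=1857373/38880000
Step 7: max=194505817/38880000, min=4631053/933120, spread=2317913/58320000
Step 8: max=29155813247/5832000000, min=86881794511/17496000000, spread=58564523/1749600000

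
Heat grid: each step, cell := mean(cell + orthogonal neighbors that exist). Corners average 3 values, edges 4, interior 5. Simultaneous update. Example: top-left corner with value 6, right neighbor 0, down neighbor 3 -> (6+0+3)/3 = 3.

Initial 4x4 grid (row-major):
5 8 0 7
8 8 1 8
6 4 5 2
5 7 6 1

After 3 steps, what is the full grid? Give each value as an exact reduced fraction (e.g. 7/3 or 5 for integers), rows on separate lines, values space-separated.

After step 1:
  7 21/4 4 5
  27/4 29/5 22/5 9/2
  23/4 6 18/5 4
  6 11/2 19/4 3
After step 2:
  19/3 441/80 373/80 9/2
  253/40 141/25 223/50 179/40
  49/8 533/100 91/20 151/40
  23/4 89/16 337/80 47/12
After step 3:
  4361/720 13289/2400 3827/800 1091/240
  7327/1200 10907/2000 1903/400 1721/400
  2353/400 10883/2000 8931/2000 1003/240
  93/16 4171/800 2189/480 2857/720

Answer: 4361/720 13289/2400 3827/800 1091/240
7327/1200 10907/2000 1903/400 1721/400
2353/400 10883/2000 8931/2000 1003/240
93/16 4171/800 2189/480 2857/720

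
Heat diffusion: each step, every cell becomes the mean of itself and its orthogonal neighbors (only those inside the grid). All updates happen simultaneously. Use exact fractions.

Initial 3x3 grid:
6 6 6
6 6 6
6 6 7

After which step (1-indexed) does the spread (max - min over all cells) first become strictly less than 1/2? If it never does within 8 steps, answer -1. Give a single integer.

Answer: 1

Derivation:
Step 1: max=19/3, min=6, spread=1/3
  -> spread < 1/2 first at step 1
Step 2: max=113/18, min=6, spread=5/18
Step 3: max=1337/216, min=6, spread=41/216
Step 4: max=79891/12960, min=2171/360, spread=347/2592
Step 5: max=4772537/777600, min=21757/3600, spread=2921/31104
Step 6: max=285764539/46656000, min=2617483/432000, spread=24611/373248
Step 7: max=17114882033/2799360000, min=58976741/9720000, spread=207329/4478976
Step 8: max=1025799552451/167961600000, min=3149201599/518400000, spread=1746635/53747712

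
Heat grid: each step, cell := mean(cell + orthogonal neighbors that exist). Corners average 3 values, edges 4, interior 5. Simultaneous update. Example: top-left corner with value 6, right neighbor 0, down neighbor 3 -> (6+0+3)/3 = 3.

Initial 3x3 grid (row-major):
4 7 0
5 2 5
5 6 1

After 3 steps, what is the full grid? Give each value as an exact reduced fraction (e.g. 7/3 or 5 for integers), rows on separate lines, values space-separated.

After step 1:
  16/3 13/4 4
  4 5 2
  16/3 7/2 4
After step 2:
  151/36 211/48 37/12
  59/12 71/20 15/4
  77/18 107/24 19/6
After step 3:
  1945/432 10961/2880 539/144
  3049/720 5057/1200 271/80
  983/216 5563/1440 91/24

Answer: 1945/432 10961/2880 539/144
3049/720 5057/1200 271/80
983/216 5563/1440 91/24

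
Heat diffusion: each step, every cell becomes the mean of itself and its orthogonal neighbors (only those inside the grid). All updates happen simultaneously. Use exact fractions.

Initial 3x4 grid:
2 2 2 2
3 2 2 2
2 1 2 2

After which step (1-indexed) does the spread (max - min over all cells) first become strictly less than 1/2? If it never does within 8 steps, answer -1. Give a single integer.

Answer: 2

Derivation:
Step 1: max=7/3, min=7/4, spread=7/12
Step 2: max=79/36, min=15/8, spread=23/72
  -> spread < 1/2 first at step 2
Step 3: max=925/432, min=457/240, spread=32/135
Step 4: max=10879/5184, min=4177/2160, spread=4271/25920
Step 5: max=3222913/1555200, min=126007/64800, spread=39749/311040
Step 6: max=191699147/93312000, min=3797959/1944000, spread=1879423/18662400
Step 7: max=11430643393/5598720000, min=114444883/58320000, spread=3551477/44789760
Step 8: max=682753525187/335923200000, min=13783181869/6998400000, spread=846431819/13436928000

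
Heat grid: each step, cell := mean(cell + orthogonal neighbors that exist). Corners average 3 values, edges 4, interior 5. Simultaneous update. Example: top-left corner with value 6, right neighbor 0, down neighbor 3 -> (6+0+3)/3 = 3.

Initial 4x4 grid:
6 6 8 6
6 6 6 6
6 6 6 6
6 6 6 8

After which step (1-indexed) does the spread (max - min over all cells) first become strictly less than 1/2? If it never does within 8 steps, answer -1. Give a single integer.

Answer: 3

Derivation:
Step 1: max=20/3, min=6, spread=2/3
Step 2: max=59/9, min=6, spread=5/9
Step 3: max=6947/1080, min=6, spread=467/1080
  -> spread < 1/2 first at step 3
Step 4: max=206057/32400, min=871/144, spread=5041/16200
Step 5: max=6174491/972000, min=3798/625, spread=1339207/4860000
Step 6: max=184387769/29160000, min=19764023/3240000, spread=3255781/14580000
Step 7: max=5520657467/874800000, min=119020817/19440000, spread=82360351/437400000
Step 8: max=165195489857/26244000000, min=1192935809/194400000, spread=2074577821/13122000000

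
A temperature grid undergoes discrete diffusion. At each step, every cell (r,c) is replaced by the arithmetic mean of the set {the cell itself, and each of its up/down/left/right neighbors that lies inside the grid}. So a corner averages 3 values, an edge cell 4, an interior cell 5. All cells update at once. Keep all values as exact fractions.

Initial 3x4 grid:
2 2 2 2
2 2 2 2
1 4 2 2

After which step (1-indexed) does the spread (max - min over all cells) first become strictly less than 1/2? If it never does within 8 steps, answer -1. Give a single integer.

Answer: 2

Derivation:
Step 1: max=5/2, min=7/4, spread=3/4
Step 2: max=569/240, min=23/12, spread=109/240
  -> spread < 1/2 first at step 2
Step 3: max=1781/800, min=2, spread=181/800
Step 4: max=474383/216000, min=88231/43200, spread=923/6000
Step 5: max=517423/240000, min=222181/108000, spread=213187/2160000
Step 6: max=417332807/194400000, min=22418099/10800000, spread=552281/7776000
Step 7: max=59711037947/27993600000, min=404936713/194400000, spread=56006051/1119744000
Step 8: max=1488662518367/699840000000, min=12196574171/5832000000, spread=25073617847/699840000000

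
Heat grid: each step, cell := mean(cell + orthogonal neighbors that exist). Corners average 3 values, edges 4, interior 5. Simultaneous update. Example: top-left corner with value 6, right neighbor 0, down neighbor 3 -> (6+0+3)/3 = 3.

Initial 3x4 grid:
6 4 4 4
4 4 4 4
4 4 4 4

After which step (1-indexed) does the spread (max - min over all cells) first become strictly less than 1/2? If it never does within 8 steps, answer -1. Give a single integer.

Step 1: max=14/3, min=4, spread=2/3
Step 2: max=41/9, min=4, spread=5/9
Step 3: max=473/108, min=4, spread=41/108
  -> spread < 1/2 first at step 3
Step 4: max=56057/12960, min=4, spread=4217/12960
Step 5: max=3319549/777600, min=14479/3600, spread=38417/155520
Step 6: max=197824211/46656000, min=290597/72000, spread=1903471/9331200
Step 7: max=11798429089/2799360000, min=8755759/2160000, spread=18038617/111974400
Step 8: max=705114582851/167961600000, min=790526759/194400000, spread=883978523/6718464000

Answer: 3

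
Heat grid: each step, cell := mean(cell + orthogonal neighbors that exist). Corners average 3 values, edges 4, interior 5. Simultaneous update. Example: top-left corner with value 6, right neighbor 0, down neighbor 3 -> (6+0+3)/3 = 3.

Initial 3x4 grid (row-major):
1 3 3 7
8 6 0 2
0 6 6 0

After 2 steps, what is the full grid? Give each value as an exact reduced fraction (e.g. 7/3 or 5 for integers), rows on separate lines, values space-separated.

Answer: 11/3 151/40 139/40 19/6
1021/240 39/10 33/10 739/240
155/36 503/120 407/120 95/36

Derivation:
After step 1:
  4 13/4 13/4 4
  15/4 23/5 17/5 9/4
  14/3 9/2 3 8/3
After step 2:
  11/3 151/40 139/40 19/6
  1021/240 39/10 33/10 739/240
  155/36 503/120 407/120 95/36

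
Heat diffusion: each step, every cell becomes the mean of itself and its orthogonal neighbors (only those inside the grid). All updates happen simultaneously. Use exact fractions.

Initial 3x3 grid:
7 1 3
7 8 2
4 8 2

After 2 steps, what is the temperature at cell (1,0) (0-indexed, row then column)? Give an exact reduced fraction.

Answer: 691/120

Derivation:
Step 1: cell (1,0) = 13/2
Step 2: cell (1,0) = 691/120
Full grid after step 2:
  65/12 339/80 7/2
  691/120 257/50 299/80
  55/9 631/120 53/12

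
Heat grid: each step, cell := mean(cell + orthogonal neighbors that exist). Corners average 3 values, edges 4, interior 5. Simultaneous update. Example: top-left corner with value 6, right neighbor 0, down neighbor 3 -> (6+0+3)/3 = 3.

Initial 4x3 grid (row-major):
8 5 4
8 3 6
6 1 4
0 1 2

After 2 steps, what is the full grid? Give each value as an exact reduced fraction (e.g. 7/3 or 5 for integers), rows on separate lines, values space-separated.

Answer: 73/12 27/5 19/4
27/5 231/50 171/40
23/6 78/25 77/24
85/36 13/6 79/36

Derivation:
After step 1:
  7 5 5
  25/4 23/5 17/4
  15/4 3 13/4
  7/3 1 7/3
After step 2:
  73/12 27/5 19/4
  27/5 231/50 171/40
  23/6 78/25 77/24
  85/36 13/6 79/36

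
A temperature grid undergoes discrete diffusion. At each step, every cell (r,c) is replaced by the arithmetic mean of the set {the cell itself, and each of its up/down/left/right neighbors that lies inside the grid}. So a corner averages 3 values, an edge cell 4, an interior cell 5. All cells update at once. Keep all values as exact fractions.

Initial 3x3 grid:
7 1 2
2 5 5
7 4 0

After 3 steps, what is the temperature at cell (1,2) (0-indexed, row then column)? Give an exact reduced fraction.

Answer: 752/225

Derivation:
Step 1: cell (1,2) = 3
Step 2: cell (1,2) = 181/60
Step 3: cell (1,2) = 752/225
Full grid after step 3:
  1033/270 5767/1600 6799/2160
  59753/14400 1346/375 752/225
  8849/2160 6941/1800 301/90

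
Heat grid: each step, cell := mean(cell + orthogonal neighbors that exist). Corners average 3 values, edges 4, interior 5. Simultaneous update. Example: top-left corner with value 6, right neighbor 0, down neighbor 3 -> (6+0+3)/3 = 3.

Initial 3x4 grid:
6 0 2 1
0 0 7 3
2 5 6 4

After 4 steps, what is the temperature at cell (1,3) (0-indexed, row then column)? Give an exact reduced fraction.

Step 1: cell (1,3) = 15/4
Step 2: cell (1,3) = 821/240
Step 3: cell (1,3) = 10259/2880
Step 4: cell (1,3) = 594601/172800
Full grid after step 4:
  983/432 113/45 10147/3600 26563/8640
  21527/8640 100291/36000 234557/72000 594601/172800
  7097/2592 27161/8640 155389/43200 99419/25920

Answer: 594601/172800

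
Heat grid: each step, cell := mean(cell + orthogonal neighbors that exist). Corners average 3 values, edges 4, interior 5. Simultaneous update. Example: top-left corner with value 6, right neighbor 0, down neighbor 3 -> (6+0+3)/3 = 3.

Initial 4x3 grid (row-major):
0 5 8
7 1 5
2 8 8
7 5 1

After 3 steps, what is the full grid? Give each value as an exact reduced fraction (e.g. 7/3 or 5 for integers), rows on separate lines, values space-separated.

After step 1:
  4 7/2 6
  5/2 26/5 11/2
  6 24/5 11/2
  14/3 21/4 14/3
After step 2:
  10/3 187/40 5
  177/40 43/10 111/20
  539/120 107/20 307/60
  191/36 1163/240 185/36
After step 3:
  373/90 2077/480 203/40
  331/80 243/50 599/120
  3523/720 1157/240 238/45
  10543/2160 14861/2880 10873/2160

Answer: 373/90 2077/480 203/40
331/80 243/50 599/120
3523/720 1157/240 238/45
10543/2160 14861/2880 10873/2160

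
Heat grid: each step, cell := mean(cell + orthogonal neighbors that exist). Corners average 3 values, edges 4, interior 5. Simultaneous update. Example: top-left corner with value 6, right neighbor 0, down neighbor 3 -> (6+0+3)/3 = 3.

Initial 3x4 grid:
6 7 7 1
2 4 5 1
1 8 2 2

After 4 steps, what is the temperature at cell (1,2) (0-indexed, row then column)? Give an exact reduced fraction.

Step 1: cell (1,2) = 19/5
Step 2: cell (1,2) = 41/10
Step 3: cell (1,2) = 4559/1200
Step 4: cell (1,2) = 55889/14400
Full grid after step 4:
  39593/8640 32899/7200 29441/7200 10619/2880
  755951/172800 60809/14400 55889/14400 581759/172800
  104959/25920 86197/21600 76723/21600 84271/25920

Answer: 55889/14400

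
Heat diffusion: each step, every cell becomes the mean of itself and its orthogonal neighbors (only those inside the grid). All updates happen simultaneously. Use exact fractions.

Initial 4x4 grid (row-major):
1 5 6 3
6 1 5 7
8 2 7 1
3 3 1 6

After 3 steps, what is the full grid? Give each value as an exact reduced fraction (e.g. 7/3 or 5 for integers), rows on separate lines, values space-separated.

Answer: 947/240 4927/1200 15721/3600 10277/2160
9829/2400 8003/2000 5347/1200 31697/7200
28927/7200 979/240 4589/1200 30961/7200
8737/2160 1627/450 3467/900 7867/2160

Derivation:
After step 1:
  4 13/4 19/4 16/3
  4 19/5 26/5 4
  19/4 21/5 16/5 21/4
  14/3 9/4 17/4 8/3
After step 2:
  15/4 79/20 139/30 169/36
  331/80 409/100 419/100 1187/240
  1057/240 91/25 221/50 907/240
  35/9 461/120 371/120 73/18
After step 3:
  947/240 4927/1200 15721/3600 10277/2160
  9829/2400 8003/2000 5347/1200 31697/7200
  28927/7200 979/240 4589/1200 30961/7200
  8737/2160 1627/450 3467/900 7867/2160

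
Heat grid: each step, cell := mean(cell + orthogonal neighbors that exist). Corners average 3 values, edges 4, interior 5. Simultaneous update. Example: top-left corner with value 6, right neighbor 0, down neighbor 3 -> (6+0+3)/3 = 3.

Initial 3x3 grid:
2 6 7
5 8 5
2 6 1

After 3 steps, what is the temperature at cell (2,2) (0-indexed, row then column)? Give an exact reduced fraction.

Step 1: cell (2,2) = 4
Step 2: cell (2,2) = 9/2
Step 3: cell (2,2) = 347/72
Full grid after step 3:
  541/108 15167/2880 11/2
  13597/2880 3037/600 4939/960
  983/216 13337/2880 347/72

Answer: 347/72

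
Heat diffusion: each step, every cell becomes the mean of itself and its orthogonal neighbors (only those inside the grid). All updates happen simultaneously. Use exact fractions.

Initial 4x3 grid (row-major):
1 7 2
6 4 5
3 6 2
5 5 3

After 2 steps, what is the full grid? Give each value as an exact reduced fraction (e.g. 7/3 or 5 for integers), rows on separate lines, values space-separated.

Answer: 35/9 553/120 137/36
563/120 397/100 1051/240
101/24 467/100 175/48
169/36 197/48 145/36

Derivation:
After step 1:
  14/3 7/2 14/3
  7/2 28/5 13/4
  5 4 4
  13/3 19/4 10/3
After step 2:
  35/9 553/120 137/36
  563/120 397/100 1051/240
  101/24 467/100 175/48
  169/36 197/48 145/36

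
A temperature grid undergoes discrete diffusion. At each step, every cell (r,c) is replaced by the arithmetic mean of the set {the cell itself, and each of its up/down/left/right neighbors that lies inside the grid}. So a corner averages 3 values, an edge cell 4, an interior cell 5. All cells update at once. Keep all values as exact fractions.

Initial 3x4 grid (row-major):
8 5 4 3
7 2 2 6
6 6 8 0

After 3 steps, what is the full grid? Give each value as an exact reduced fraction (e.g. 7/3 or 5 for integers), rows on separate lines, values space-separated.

Answer: 2941/540 35563/7200 29543/7200 1063/270
26797/4800 4889/1000 4339/1000 18217/4800
12029/2160 18469/3600 974/225 8989/2160

Derivation:
After step 1:
  20/3 19/4 7/2 13/3
  23/4 22/5 22/5 11/4
  19/3 11/2 4 14/3
After step 2:
  103/18 1159/240 1019/240 127/36
  463/80 124/25 381/100 323/80
  211/36 607/120 557/120 137/36
After step 3:
  2941/540 35563/7200 29543/7200 1063/270
  26797/4800 4889/1000 4339/1000 18217/4800
  12029/2160 18469/3600 974/225 8989/2160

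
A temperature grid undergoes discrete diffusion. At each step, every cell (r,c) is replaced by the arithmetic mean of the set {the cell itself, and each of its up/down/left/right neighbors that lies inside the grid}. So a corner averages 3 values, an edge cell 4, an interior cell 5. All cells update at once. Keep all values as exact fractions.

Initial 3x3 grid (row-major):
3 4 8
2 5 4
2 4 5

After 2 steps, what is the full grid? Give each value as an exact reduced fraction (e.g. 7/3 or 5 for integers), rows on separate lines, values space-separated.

Answer: 11/3 257/60 95/18
187/60 213/50 569/120
29/9 37/10 83/18

Derivation:
After step 1:
  3 5 16/3
  3 19/5 11/2
  8/3 4 13/3
After step 2:
  11/3 257/60 95/18
  187/60 213/50 569/120
  29/9 37/10 83/18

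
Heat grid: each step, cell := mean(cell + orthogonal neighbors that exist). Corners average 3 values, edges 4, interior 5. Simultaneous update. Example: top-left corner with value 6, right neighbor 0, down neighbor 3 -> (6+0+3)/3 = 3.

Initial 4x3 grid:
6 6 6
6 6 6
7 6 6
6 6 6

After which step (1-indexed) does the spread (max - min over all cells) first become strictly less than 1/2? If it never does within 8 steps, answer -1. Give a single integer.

Answer: 1

Derivation:
Step 1: max=19/3, min=6, spread=1/3
  -> spread < 1/2 first at step 1
Step 2: max=751/120, min=6, spread=31/120
Step 3: max=6691/1080, min=6, spread=211/1080
Step 4: max=664897/108000, min=10847/1800, spread=14077/108000
Step 5: max=5972407/972000, min=651683/108000, spread=5363/48600
Step 6: max=178700809/29160000, min=362869/60000, spread=93859/1166400
Step 7: max=10707874481/1749600000, min=588536467/97200000, spread=4568723/69984000
Step 8: max=641636435629/104976000000, min=17677618889/2916000000, spread=8387449/167961600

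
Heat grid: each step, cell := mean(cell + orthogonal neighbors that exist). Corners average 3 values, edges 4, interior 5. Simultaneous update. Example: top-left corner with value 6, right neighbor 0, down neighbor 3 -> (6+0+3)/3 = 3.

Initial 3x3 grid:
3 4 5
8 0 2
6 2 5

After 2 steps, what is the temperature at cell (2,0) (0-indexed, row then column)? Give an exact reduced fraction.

Step 1: cell (2,0) = 16/3
Step 2: cell (2,0) = 77/18
Full grid after step 2:
  49/12 223/60 29/9
  1067/240 167/50 193/60
  77/18 887/240 37/12

Answer: 77/18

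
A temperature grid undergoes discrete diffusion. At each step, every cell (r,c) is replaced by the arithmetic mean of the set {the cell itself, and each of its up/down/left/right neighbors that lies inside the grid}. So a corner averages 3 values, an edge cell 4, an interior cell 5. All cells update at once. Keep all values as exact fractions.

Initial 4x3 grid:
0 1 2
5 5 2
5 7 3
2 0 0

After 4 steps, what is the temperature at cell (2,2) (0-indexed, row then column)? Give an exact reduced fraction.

Step 1: cell (2,2) = 3
Step 2: cell (2,2) = 11/4
Step 3: cell (2,2) = 227/80
Step 4: cell (2,2) = 631/225
Full grid after step 4:
  6361/2160 121157/43200 8609/3240
  2899/900 54403/18000 15319/5400
  35263/10800 223037/72000 631/225
  81047/25920 494203/172800 7723/2880

Answer: 631/225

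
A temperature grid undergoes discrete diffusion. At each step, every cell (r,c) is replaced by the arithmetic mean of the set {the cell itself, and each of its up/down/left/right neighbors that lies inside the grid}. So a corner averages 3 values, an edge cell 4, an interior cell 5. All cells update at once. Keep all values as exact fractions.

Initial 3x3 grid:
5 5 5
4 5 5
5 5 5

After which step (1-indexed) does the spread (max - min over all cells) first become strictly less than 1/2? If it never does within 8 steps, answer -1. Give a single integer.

Answer: 1

Derivation:
Step 1: max=5, min=14/3, spread=1/3
  -> spread < 1/2 first at step 1
Step 2: max=5, min=1133/240, spread=67/240
Step 3: max=993/200, min=10363/2160, spread=1807/10800
Step 4: max=26639/5400, min=4162037/864000, spread=33401/288000
Step 5: max=2656609/540000, min=37650067/7776000, spread=3025513/38880000
Step 6: max=141244051/28800000, min=15087073133/3110400000, spread=53531/995328
Step 7: max=38088883949/7776000000, min=907087074151/186624000000, spread=450953/11943936
Step 8: max=4564591389481/933120000000, min=54478296439397/11197440000000, spread=3799043/143327232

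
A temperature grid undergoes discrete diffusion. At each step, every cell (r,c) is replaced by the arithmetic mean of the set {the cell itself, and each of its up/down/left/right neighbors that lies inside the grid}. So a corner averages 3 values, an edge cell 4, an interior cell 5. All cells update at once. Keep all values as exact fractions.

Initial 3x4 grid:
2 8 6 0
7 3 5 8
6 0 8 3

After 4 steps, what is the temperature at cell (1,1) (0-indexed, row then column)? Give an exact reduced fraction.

Step 1: cell (1,1) = 23/5
Step 2: cell (1,1) = 241/50
Step 3: cell (1,1) = 9401/2000
Step 4: cell (1,1) = 72053/15000
Full grid after step 4:
  314761/64800 16303/3375 265033/54000 39137/8100
  677023/144000 72053/15000 95929/20000 118543/24000
  149743/32400 1002017/216000 1048757/216000 314771/64800

Answer: 72053/15000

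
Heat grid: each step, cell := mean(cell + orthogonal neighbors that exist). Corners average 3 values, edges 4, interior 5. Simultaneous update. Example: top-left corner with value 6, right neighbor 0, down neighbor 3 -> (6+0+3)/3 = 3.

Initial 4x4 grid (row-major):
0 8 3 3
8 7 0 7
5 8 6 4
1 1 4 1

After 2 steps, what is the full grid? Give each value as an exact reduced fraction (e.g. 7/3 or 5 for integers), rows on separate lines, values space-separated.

Answer: 89/18 293/60 127/30 34/9
661/120 257/50 111/25 127/30
547/120 5 219/50 77/20
34/9 427/120 139/40 7/2

Derivation:
After step 1:
  16/3 9/2 7/2 13/3
  5 31/5 23/5 7/2
  11/2 27/5 22/5 9/2
  7/3 7/2 3 3
After step 2:
  89/18 293/60 127/30 34/9
  661/120 257/50 111/25 127/30
  547/120 5 219/50 77/20
  34/9 427/120 139/40 7/2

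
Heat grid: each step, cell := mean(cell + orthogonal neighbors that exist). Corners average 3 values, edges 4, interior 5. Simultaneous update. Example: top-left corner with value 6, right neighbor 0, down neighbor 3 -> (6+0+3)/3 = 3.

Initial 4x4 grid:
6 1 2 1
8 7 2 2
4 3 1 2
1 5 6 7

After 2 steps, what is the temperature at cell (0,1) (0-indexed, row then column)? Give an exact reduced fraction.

Step 1: cell (0,1) = 4
Step 2: cell (0,1) = 147/40
Full grid after step 2:
  61/12 147/40 299/120 59/36
  389/80 17/4 261/100 553/240
  211/48 15/4 347/100 251/80
  133/36 95/24 163/40 17/4

Answer: 147/40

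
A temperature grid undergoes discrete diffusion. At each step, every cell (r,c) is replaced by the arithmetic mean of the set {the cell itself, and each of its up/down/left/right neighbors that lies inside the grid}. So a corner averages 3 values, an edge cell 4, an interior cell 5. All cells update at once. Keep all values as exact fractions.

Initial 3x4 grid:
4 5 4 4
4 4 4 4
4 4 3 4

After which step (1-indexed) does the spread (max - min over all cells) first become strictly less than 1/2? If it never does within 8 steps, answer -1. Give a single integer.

Answer: 3

Derivation:
Step 1: max=13/3, min=11/3, spread=2/3
Step 2: max=511/120, min=449/120, spread=31/60
Step 3: max=4531/1080, min=4109/1080, spread=211/540
  -> spread < 1/2 first at step 3
Step 4: max=26759/6480, min=25081/6480, spread=839/3240
Step 5: max=199763/48600, min=189037/48600, spread=5363/24300
Step 6: max=4759459/1166400, min=4571741/1166400, spread=93859/583200
Step 7: max=284504723/69984000, min=275367277/69984000, spread=4568723/34992000
Step 8: max=680233849/167961600, min=663458951/167961600, spread=8387449/83980800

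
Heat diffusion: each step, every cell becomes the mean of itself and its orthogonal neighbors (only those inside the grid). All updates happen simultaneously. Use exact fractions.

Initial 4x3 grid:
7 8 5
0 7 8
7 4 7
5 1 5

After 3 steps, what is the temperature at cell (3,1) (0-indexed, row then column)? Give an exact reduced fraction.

Answer: 64787/14400

Derivation:
Step 1: cell (3,1) = 15/4
Step 2: cell (3,1) = 1057/240
Step 3: cell (3,1) = 64787/14400
Full grid after step 3:
  997/180 9763/1600 2299/360
  4229/800 11191/2000 14737/2400
  33311/7200 30493/6000 38561/7200
  2363/540 64787/14400 5281/1080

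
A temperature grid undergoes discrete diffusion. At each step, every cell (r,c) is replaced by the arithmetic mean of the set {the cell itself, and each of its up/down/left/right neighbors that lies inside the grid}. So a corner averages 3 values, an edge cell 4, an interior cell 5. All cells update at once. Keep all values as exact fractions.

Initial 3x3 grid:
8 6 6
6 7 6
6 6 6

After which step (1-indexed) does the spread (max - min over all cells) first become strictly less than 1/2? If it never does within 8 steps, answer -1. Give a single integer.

Answer: 3

Derivation:
Step 1: max=27/4, min=6, spread=3/4
Step 2: max=121/18, min=489/80, spread=439/720
Step 3: max=7031/1080, min=2207/360, spread=41/108
  -> spread < 1/2 first at step 3
Step 4: max=420337/64800, min=134329/21600, spread=347/1296
Step 5: max=24971639/3888000, min=8080463/1296000, spread=2921/15552
Step 6: max=1493675233/233280000, min=487637161/77760000, spread=24611/186624
Step 7: max=89277785351/13996800000, min=29327326367/4665600000, spread=207329/2239488
Step 8: max=5346686713297/839808000000, min=1764034789849/279936000000, spread=1746635/26873856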